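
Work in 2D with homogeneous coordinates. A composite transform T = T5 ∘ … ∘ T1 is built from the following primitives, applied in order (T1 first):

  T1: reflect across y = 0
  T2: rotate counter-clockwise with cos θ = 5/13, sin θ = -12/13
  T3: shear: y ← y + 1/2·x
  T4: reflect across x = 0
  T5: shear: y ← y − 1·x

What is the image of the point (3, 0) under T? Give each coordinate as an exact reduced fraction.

T(p) = (-15/13, -27/26)

T1 reflect across y = 0: (3, 0) → (3, 0)
T2 rotate counter-clockwise with cos θ = 5/13, sin θ = -12/13: (3, 0) → (15/13, -36/13)
T3 shear: y ← y + 1/2·x: (15/13, -36/13) → (15/13, -57/26)
T4 reflect across x = 0: (15/13, -57/26) → (-15/13, -57/26)
T5 shear: y ← y − 1·x: (-15/13, -57/26) → (-15/13, -27/26)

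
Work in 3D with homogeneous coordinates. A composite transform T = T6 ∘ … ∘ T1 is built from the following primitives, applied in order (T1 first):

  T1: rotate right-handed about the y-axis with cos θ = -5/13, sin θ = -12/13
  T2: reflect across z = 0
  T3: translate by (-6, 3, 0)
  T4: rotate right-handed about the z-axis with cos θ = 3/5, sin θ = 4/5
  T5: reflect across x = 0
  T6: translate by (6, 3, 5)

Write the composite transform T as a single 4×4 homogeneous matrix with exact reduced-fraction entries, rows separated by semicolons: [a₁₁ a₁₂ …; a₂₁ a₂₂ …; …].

T = [3/13 4/5 36/65 12; -4/13 3/5 -48/65 0; -12/13 0 5/13 5; 0 0 0 1]

T1 = [-5/13 0 -12/13 0; 0 1 0 0; 12/13 0 -5/13 0; 0 0 0 1]
T2·T1 = [-5/13 0 -12/13 0; 0 1 0 0; -12/13 0 5/13 0; 0 0 0 1]
T3·…·T1 = [-5/13 0 -12/13 -6; 0 1 0 3; -12/13 0 5/13 0; 0 0 0 1]
T4·…·T1 = [-3/13 -4/5 -36/65 -6; -4/13 3/5 -48/65 -3; -12/13 0 5/13 0; 0 0 0 1]
T5·…·T1 = [3/13 4/5 36/65 6; -4/13 3/5 -48/65 -3; -12/13 0 5/13 0; 0 0 0 1]
T6·…·T1 = [3/13 4/5 36/65 12; -4/13 3/5 -48/65 0; -12/13 0 5/13 5; 0 0 0 1]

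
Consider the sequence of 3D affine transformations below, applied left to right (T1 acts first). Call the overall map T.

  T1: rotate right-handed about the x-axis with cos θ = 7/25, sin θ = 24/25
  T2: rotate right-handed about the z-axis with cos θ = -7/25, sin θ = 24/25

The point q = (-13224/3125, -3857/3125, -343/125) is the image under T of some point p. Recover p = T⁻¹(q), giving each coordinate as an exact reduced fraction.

T1 = [1 0 0 0; 0 7/25 -24/25 0; 0 24/25 7/25 0; 0 0 0 1]
T2·T1 = [-7/25 -168/625 576/625 0; 24/25 -49/625 168/625 0; 0 24/25 7/25 0; 0 0 0 1]
det M = 1; M⁻¹ = [-7/25 24/25 0 0; -168/625 -49/625 24/25 0; 576/625 168/625 7/25 0; 0 0 0 1]
M⁻¹ · (-13224/3125, -3857/3125, -343/125)ᵀ = (0, -7/5, -5)ᵀ

p = (0, -7/5, -5)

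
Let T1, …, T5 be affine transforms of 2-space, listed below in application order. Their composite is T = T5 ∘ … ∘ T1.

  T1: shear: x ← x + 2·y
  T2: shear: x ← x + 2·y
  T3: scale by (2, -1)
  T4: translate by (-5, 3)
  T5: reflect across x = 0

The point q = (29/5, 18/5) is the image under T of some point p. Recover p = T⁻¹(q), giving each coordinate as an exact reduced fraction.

T1 = [1 2 0; 0 1 0; 0 0 1]
T2·T1 = [1 4 0; 0 1 0; 0 0 1]
T3·…·T1 = [2 8 0; 0 -1 0; 0 0 1]
T4·…·T1 = [2 8 -5; 0 -1 3; 0 0 1]
T5·…·T1 = [-2 -8 5; 0 -1 3; 0 0 1]
det M = 2; M⁻¹ = [-1/2 4 -19/2; 0 -1 3; 0 0 1]
M⁻¹ · (29/5, 18/5)ᵀ = (2, -3/5)ᵀ

p = (2, -3/5)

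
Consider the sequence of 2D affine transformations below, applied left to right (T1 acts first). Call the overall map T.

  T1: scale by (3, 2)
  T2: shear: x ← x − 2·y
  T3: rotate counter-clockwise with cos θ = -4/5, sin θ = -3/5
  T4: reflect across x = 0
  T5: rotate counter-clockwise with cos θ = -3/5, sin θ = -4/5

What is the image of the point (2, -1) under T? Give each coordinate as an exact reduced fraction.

T(p) = (-226/25, -118/25)

T1 scale by (3, 2): (2, -1) → (6, -2)
T2 shear: x ← x − 2·y: (6, -2) → (10, -2)
T3 rotate counter-clockwise with cos θ = -4/5, sin θ = -3/5: (10, -2) → (-46/5, -22/5)
T4 reflect across x = 0: (-46/5, -22/5) → (46/5, -22/5)
T5 rotate counter-clockwise with cos θ = -3/5, sin θ = -4/5: (46/5, -22/5) → (-226/25, -118/25)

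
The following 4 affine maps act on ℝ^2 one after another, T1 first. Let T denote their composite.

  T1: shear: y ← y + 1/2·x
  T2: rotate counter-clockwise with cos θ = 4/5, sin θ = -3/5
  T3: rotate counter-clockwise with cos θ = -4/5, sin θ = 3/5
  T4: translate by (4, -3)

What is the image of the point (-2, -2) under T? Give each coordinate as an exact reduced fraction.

T1 shear: y ← y + 1/2·x: (-2, -2) → (-2, -3)
T2 rotate counter-clockwise with cos θ = 4/5, sin θ = -3/5: (-2, -3) → (-17/5, -6/5)
T3 rotate counter-clockwise with cos θ = -4/5, sin θ = 3/5: (-17/5, -6/5) → (86/25, -27/25)
T4 translate by (4, -3): (86/25, -27/25) → (186/25, -102/25)

T(p) = (186/25, -102/25)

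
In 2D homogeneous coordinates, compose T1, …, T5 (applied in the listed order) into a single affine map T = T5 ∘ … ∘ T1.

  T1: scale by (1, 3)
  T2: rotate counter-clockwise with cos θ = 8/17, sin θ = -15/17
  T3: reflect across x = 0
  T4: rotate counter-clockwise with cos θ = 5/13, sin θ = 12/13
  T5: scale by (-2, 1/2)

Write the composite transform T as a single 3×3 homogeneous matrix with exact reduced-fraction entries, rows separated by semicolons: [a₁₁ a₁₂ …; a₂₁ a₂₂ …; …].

T = [-280/221 1026/221 0; -171/442 -210/221 0; 0 0 1]

T1 = [1 0 0; 0 3 0; 0 0 1]
T2·T1 = [8/17 45/17 0; -15/17 24/17 0; 0 0 1]
T3·…·T1 = [-8/17 -45/17 0; -15/17 24/17 0; 0 0 1]
T4·…·T1 = [140/221 -513/221 0; -171/221 -420/221 0; 0 0 1]
T5·…·T1 = [-280/221 1026/221 0; -171/442 -210/221 0; 0 0 1]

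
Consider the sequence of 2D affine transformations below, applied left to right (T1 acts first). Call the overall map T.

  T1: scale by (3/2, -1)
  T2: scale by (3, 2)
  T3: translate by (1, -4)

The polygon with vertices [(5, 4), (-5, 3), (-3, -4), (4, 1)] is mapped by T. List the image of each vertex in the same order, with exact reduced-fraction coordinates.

image vertices: (47/2, -12), (-43/2, -10), (-25/2, 4), (19, -6)

T1 scale by (3/2, -1): (5, 4) → (15/2, -4); (-5, 3) → (-15/2, -3); (-3, -4) → (-9/2, 4); (4, 1) → (6, -1)
T2 scale by (3, 2): (15/2, -4) → (45/2, -8); (-15/2, -3) → (-45/2, -6); (-9/2, 4) → (-27/2, 8); (6, -1) → (18, -2)
T3 translate by (1, -4): (45/2, -8) → (47/2, -12); (-45/2, -6) → (-43/2, -10); (-27/2, 8) → (-25/2, 4); (18, -2) → (19, -6)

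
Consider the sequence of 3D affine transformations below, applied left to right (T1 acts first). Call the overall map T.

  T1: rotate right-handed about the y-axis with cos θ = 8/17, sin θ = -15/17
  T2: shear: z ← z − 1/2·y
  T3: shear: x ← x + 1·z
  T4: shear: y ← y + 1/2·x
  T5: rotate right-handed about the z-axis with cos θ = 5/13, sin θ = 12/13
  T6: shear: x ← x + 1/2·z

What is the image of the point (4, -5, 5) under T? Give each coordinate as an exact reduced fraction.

T1 rotate right-handed about the y-axis with cos θ = 8/17, sin θ = -15/17: (4, -5, 5) → (-43/17, -5, 100/17)
T2 shear: z ← z − 1/2·y: (-43/17, -5, 100/17) → (-43/17, -5, 285/34)
T3 shear: x ← x + 1·z: (-43/17, -5, 285/34) → (199/34, -5, 285/34)
T4 shear: y ← y + 1/2·x: (199/34, -5, 285/34) → (199/34, -141/68, 285/34)
T5 rotate right-handed about the z-axis with cos θ = 5/13, sin θ = 12/13: (199/34, -141/68, 285/34) → (1841/442, 4071/884, 285/34)
T6 shear: x ← x + 1/2·z: (1841/442, 4071/884, 285/34) → (7387/884, 4071/884, 285/34)

T(p) = (7387/884, 4071/884, 285/34)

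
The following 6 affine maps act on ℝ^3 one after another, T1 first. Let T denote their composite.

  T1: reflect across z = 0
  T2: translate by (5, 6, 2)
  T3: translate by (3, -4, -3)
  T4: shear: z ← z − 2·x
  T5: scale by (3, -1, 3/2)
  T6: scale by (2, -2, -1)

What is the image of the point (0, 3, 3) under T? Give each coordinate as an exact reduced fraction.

T(p) = (48, 10, 30)

T1 reflect across z = 0: (0, 3, 3) → (0, 3, -3)
T2 translate by (5, 6, 2): (0, 3, -3) → (5, 9, -1)
T3 translate by (3, -4, -3): (5, 9, -1) → (8, 5, -4)
T4 shear: z ← z − 2·x: (8, 5, -4) → (8, 5, -20)
T5 scale by (3, -1, 3/2): (8, 5, -20) → (24, -5, -30)
T6 scale by (2, -2, -1): (24, -5, -30) → (48, 10, 30)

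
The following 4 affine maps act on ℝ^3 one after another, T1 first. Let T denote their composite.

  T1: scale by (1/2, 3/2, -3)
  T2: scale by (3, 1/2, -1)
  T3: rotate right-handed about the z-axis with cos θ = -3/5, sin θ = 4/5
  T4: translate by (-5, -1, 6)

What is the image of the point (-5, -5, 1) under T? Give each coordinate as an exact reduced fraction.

T1 scale by (1/2, 3/2, -3): (-5, -5, 1) → (-5/2, -15/2, -3)
T2 scale by (3, 1/2, -1): (-5/2, -15/2, -3) → (-15/2, -15/4, 3)
T3 rotate right-handed about the z-axis with cos θ = -3/5, sin θ = 4/5: (-15/2, -15/4, 3) → (15/2, -15/4, 3)
T4 translate by (-5, -1, 6): (15/2, -15/4, 3) → (5/2, -19/4, 9)

T(p) = (5/2, -19/4, 9)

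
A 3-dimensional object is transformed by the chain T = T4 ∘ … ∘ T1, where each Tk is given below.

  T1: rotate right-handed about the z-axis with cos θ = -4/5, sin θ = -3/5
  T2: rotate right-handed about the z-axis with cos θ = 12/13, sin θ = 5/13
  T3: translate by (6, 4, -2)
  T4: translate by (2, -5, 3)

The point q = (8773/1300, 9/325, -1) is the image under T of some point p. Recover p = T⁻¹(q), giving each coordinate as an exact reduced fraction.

T1 = [-4/5 3/5 0 0; -3/5 -4/5 0 0; 0 0 1 0; 0 0 0 1]
T2·T1 = [-33/65 56/65 0 0; -56/65 -33/65 0 0; 0 0 1 0; 0 0 0 1]
T3·…·T1 = [-33/65 56/65 0 6; -56/65 -33/65 0 4; 0 0 1 -2; 0 0 0 1]
T4·…·T1 = [-33/65 56/65 0 8; -56/65 -33/65 0 -1; 0 0 1 1; 0 0 0 1]
det M = 1; M⁻¹ = [-33/65 -56/65 0 16/5; 56/65 -33/65 0 -37/5; 0 0 1 -1; 0 0 0 1]
M⁻¹ · (8773/1300, 9/325, -1)ᵀ = (-1/4, -8/5, -2)ᵀ

p = (-1/4, -8/5, -2)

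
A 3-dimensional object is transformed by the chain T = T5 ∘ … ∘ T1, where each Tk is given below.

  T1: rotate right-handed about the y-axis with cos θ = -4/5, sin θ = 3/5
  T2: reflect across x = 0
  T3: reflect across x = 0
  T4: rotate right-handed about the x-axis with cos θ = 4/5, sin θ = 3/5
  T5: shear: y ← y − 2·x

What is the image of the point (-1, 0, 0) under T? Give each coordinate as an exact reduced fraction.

T1 rotate right-handed about the y-axis with cos θ = -4/5, sin θ = 3/5: (-1, 0, 0) → (4/5, 0, 3/5)
T2 reflect across x = 0: (4/5, 0, 3/5) → (-4/5, 0, 3/5)
T3 reflect across x = 0: (-4/5, 0, 3/5) → (4/5, 0, 3/5)
T4 rotate right-handed about the x-axis with cos θ = 4/5, sin θ = 3/5: (4/5, 0, 3/5) → (4/5, -9/25, 12/25)
T5 shear: y ← y − 2·x: (4/5, -9/25, 12/25) → (4/5, -49/25, 12/25)

T(p) = (4/5, -49/25, 12/25)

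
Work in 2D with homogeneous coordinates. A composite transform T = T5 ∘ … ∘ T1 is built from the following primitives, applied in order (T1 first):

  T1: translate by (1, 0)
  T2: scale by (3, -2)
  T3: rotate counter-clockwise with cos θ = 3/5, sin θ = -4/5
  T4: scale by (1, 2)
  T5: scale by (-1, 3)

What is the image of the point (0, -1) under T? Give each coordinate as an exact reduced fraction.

T(p) = (-17/5, -36/5)

T1 translate by (1, 0): (0, -1) → (1, -1)
T2 scale by (3, -2): (1, -1) → (3, 2)
T3 rotate counter-clockwise with cos θ = 3/5, sin θ = -4/5: (3, 2) → (17/5, -6/5)
T4 scale by (1, 2): (17/5, -6/5) → (17/5, -12/5)
T5 scale by (-1, 3): (17/5, -12/5) → (-17/5, -36/5)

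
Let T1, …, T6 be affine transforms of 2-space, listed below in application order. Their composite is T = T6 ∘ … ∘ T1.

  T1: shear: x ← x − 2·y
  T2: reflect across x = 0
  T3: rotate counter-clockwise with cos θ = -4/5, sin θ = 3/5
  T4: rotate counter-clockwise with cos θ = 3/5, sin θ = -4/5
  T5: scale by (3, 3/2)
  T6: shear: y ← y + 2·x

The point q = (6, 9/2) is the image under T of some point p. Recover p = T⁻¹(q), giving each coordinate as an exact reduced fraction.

p = (1, -2)

T1 = [1 -2 0; 0 1 0; 0 0 1]
T2·T1 = [-1 2 0; 0 1 0; 0 0 1]
T3·…·T1 = [4/5 -11/5 0; -3/5 2/5 0; 0 0 1]
T4·…·T1 = [0 -1 0; -1 2 0; 0 0 1]
T5·…·T1 = [0 -3 0; -3/2 3 0; 0 0 1]
T6·…·T1 = [0 -3 0; -3/2 -3 0; 0 0 1]
det M = -9/2; M⁻¹ = [2/3 -2/3 0; -1/3 0 0; 0 0 1]
M⁻¹ · (6, 9/2)ᵀ = (1, -2)ᵀ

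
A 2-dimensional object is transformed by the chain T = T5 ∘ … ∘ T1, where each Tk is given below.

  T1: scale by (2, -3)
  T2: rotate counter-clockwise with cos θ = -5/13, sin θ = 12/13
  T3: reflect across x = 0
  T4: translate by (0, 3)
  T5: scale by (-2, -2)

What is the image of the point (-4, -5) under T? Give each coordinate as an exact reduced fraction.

T(p) = (-280/13, 264/13)

T1 scale by (2, -3): (-4, -5) → (-8, 15)
T2 rotate counter-clockwise with cos θ = -5/13, sin θ = 12/13: (-8, 15) → (-140/13, -171/13)
T3 reflect across x = 0: (-140/13, -171/13) → (140/13, -171/13)
T4 translate by (0, 3): (140/13, -171/13) → (140/13, -132/13)
T5 scale by (-2, -2): (140/13, -132/13) → (-280/13, 264/13)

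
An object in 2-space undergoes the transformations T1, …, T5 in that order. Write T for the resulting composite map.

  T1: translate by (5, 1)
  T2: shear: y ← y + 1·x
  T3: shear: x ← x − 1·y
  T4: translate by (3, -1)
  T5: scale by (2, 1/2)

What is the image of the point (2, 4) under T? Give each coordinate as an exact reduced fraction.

T(p) = (-4, 11/2)

T1 translate by (5, 1): (2, 4) → (7, 5)
T2 shear: y ← y + 1·x: (7, 5) → (7, 12)
T3 shear: x ← x − 1·y: (7, 12) → (-5, 12)
T4 translate by (3, -1): (-5, 12) → (-2, 11)
T5 scale by (2, 1/2): (-2, 11) → (-4, 11/2)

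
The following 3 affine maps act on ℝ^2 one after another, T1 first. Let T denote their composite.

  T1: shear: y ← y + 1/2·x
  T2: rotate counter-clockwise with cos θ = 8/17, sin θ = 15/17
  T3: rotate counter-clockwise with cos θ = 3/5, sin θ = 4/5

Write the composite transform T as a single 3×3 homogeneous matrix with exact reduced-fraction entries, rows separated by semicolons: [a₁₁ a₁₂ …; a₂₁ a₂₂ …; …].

T = [-149/170 -77/85 0; 59/85 -36/85 0; 0 0 1]

T1 = [1 0 0; 1/2 1 0; 0 0 1]
T2·T1 = [1/34 -15/17 0; 19/17 8/17 0; 0 0 1]
T3·…·T1 = [-149/170 -77/85 0; 59/85 -36/85 0; 0 0 1]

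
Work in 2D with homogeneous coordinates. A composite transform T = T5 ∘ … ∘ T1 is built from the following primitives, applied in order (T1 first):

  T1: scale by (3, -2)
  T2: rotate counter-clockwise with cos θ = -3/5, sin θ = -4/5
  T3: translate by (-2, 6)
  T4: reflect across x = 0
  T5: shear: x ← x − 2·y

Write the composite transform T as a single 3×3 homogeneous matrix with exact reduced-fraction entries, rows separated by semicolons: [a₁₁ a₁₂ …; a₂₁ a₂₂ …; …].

T = [33/5 -4/5 -10; -12/5 6/5 6; 0 0 1]

T1 = [3 0 0; 0 -2 0; 0 0 1]
T2·T1 = [-9/5 -8/5 0; -12/5 6/5 0; 0 0 1]
T3·…·T1 = [-9/5 -8/5 -2; -12/5 6/5 6; 0 0 1]
T4·…·T1 = [9/5 8/5 2; -12/5 6/5 6; 0 0 1]
T5·…·T1 = [33/5 -4/5 -10; -12/5 6/5 6; 0 0 1]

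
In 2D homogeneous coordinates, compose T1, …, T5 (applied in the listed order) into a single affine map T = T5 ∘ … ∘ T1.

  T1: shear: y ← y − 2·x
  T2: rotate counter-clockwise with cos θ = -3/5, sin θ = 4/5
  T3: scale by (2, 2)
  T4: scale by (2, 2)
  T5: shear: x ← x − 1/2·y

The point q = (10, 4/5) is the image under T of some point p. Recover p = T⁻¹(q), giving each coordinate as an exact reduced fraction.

T1 = [1 0 0; -2 1 0; 0 0 1]
T2·T1 = [1 -4/5 0; 2 -3/5 0; 0 0 1]
T3·…·T1 = [2 -8/5 0; 4 -6/5 0; 0 0 1]
T4·…·T1 = [4 -16/5 0; 8 -12/5 0; 0 0 1]
T5·…·T1 = [0 -2 0; 8 -12/5 0; 0 0 1]
det M = 16; M⁻¹ = [-3/20 1/8 0; -1/2 0 0; 0 0 1]
M⁻¹ · (10, 4/5)ᵀ = (-7/5, -5)ᵀ

p = (-7/5, -5)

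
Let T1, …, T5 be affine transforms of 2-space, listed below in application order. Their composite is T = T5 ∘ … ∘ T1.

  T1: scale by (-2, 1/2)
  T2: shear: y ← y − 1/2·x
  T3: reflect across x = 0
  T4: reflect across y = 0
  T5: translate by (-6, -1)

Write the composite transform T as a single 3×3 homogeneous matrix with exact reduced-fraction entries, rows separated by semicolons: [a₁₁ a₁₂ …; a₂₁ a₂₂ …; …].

T = [2 0 -6; -1 -1/2 -1; 0 0 1]

T1 = [-2 0 0; 0 1/2 0; 0 0 1]
T2·T1 = [-2 0 0; 1 1/2 0; 0 0 1]
T3·…·T1 = [2 0 0; 1 1/2 0; 0 0 1]
T4·…·T1 = [2 0 0; -1 -1/2 0; 0 0 1]
T5·…·T1 = [2 0 -6; -1 -1/2 -1; 0 0 1]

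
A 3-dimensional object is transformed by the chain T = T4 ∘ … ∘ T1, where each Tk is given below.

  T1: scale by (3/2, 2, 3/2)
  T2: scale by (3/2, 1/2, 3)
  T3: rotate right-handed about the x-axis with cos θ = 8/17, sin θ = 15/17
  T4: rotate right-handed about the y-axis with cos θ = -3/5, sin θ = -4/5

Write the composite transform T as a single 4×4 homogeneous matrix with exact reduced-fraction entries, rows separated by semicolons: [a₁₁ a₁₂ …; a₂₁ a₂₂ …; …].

T1 = [3/2 0 0 0; 0 2 0 0; 0 0 3/2 0; 0 0 0 1]
T2·T1 = [9/4 0 0 0; 0 1 0 0; 0 0 9/2 0; 0 0 0 1]
T3·…·T1 = [9/4 0 0 0; 0 8/17 -135/34 0; 0 15/17 36/17 0; 0 0 0 1]
T4·…·T1 = [-27/20 -12/17 -144/85 0; 0 8/17 -135/34 0; 9/5 -9/17 -108/85 0; 0 0 0 1]

T = [-27/20 -12/17 -144/85 0; 0 8/17 -135/34 0; 9/5 -9/17 -108/85 0; 0 0 0 1]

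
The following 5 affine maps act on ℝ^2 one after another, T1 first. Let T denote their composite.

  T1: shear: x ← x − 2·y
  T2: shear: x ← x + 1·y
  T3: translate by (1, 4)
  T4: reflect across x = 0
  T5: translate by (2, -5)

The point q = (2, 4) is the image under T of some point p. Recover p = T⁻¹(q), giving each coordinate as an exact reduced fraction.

p = (4, 5)

T1 = [1 -2 0; 0 1 0; 0 0 1]
T2·T1 = [1 -1 0; 0 1 0; 0 0 1]
T3·…·T1 = [1 -1 1; 0 1 4; 0 0 1]
T4·…·T1 = [-1 1 -1; 0 1 4; 0 0 1]
T5·…·T1 = [-1 1 1; 0 1 -1; 0 0 1]
det M = -1; M⁻¹ = [-1 1 2; 0 1 1; 0 0 1]
M⁻¹ · (2, 4)ᵀ = (4, 5)ᵀ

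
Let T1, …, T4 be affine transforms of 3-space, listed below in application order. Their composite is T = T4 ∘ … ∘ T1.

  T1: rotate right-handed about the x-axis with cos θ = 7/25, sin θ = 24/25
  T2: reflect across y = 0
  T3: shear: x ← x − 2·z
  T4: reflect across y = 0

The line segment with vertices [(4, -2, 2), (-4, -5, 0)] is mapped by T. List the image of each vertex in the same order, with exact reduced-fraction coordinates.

image vertices: (168/25, -62/25, -34/25), (28/5, -7/5, -24/5)

T1 rotate right-handed about the x-axis with cos θ = 7/25, sin θ = 24/25: (4, -2, 2) → (4, -62/25, -34/25); (-4, -5, 0) → (-4, -7/5, -24/5)
T2 reflect across y = 0: (4, -62/25, -34/25) → (4, 62/25, -34/25); (-4, -7/5, -24/5) → (-4, 7/5, -24/5)
T3 shear: x ← x − 2·z: (4, 62/25, -34/25) → (168/25, 62/25, -34/25); (-4, 7/5, -24/5) → (28/5, 7/5, -24/5)
T4 reflect across y = 0: (168/25, 62/25, -34/25) → (168/25, -62/25, -34/25); (28/5, 7/5, -24/5) → (28/5, -7/5, -24/5)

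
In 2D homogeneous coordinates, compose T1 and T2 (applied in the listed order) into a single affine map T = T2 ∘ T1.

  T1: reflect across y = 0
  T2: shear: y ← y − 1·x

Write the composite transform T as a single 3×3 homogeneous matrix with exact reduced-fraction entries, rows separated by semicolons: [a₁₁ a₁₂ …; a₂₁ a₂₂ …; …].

T1 = [1 0 0; 0 -1 0; 0 0 1]
T2·T1 = [1 0 0; -1 -1 0; 0 0 1]

T = [1 0 0; -1 -1 0; 0 0 1]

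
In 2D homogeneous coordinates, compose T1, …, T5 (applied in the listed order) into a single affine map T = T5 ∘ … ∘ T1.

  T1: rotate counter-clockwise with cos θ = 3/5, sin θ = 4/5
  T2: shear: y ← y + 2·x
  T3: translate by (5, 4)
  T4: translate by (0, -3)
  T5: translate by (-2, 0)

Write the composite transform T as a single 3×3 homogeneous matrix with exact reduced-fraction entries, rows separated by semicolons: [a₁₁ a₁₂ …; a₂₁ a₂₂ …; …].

T1 = [3/5 -4/5 0; 4/5 3/5 0; 0 0 1]
T2·T1 = [3/5 -4/5 0; 2 -1 0; 0 0 1]
T3·…·T1 = [3/5 -4/5 5; 2 -1 4; 0 0 1]
T4·…·T1 = [3/5 -4/5 5; 2 -1 1; 0 0 1]
T5·…·T1 = [3/5 -4/5 3; 2 -1 1; 0 0 1]

T = [3/5 -4/5 3; 2 -1 1; 0 0 1]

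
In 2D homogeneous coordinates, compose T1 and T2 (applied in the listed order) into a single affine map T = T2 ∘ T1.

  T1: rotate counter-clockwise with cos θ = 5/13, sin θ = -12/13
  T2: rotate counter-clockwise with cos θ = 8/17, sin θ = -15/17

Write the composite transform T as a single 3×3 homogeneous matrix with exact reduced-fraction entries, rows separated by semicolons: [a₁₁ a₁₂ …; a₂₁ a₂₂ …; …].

T = [-140/221 171/221 0; -171/221 -140/221 0; 0 0 1]

T1 = [5/13 12/13 0; -12/13 5/13 0; 0 0 1]
T2·T1 = [-140/221 171/221 0; -171/221 -140/221 0; 0 0 1]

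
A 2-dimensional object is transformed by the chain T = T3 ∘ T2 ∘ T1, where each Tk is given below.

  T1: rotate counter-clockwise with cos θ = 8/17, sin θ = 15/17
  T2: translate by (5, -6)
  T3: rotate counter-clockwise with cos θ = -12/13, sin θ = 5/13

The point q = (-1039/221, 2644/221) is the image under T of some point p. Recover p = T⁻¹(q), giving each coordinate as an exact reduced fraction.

T1 = [8/17 -15/17 0; 15/17 8/17 0; 0 0 1]
T2·T1 = [8/17 -15/17 5; 15/17 8/17 -6; 0 0 1]
T3·…·T1 = [-171/221 140/221 -30/13; -140/221 -171/221 97/13; 0 0 1]
det M = 1; M⁻¹ = [-171/221 -140/221 50/17; 140/221 -171/221 123/17; 0 0 1]
M⁻¹ · (-1039/221, 2644/221)ᵀ = (-1, -5)ᵀ

p = (-1, -5)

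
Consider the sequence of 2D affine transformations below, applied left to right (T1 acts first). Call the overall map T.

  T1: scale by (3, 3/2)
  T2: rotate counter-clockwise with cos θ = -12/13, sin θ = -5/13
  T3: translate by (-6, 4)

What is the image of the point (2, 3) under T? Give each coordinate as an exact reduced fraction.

T(p) = (-255/26, -32/13)

T1 scale by (3, 3/2): (2, 3) → (6, 9/2)
T2 rotate counter-clockwise with cos θ = -12/13, sin θ = -5/13: (6, 9/2) → (-99/26, -84/13)
T3 translate by (-6, 4): (-99/26, -84/13) → (-255/26, -32/13)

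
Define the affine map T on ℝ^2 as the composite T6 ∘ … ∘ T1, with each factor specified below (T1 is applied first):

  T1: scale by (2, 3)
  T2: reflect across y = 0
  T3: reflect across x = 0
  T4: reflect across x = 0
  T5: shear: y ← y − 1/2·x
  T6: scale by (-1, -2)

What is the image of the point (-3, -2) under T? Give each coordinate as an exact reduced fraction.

T1 scale by (2, 3): (-3, -2) → (-6, -6)
T2 reflect across y = 0: (-6, -6) → (-6, 6)
T3 reflect across x = 0: (-6, 6) → (6, 6)
T4 reflect across x = 0: (6, 6) → (-6, 6)
T5 shear: y ← y − 1/2·x: (-6, 6) → (-6, 9)
T6 scale by (-1, -2): (-6, 9) → (6, -18)

T(p) = (6, -18)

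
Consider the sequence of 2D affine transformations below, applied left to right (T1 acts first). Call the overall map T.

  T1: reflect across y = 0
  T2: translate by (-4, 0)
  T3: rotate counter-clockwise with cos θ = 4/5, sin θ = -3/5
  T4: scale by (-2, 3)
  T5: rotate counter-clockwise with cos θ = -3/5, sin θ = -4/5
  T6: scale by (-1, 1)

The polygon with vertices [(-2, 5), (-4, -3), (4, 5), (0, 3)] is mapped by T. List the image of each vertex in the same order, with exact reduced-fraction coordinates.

T1 reflect across y = 0: (-2, 5) → (-2, -5); (-4, -3) → (-4, 3); (4, 5) → (4, -5); (0, 3) → (0, -3)
T2 translate by (-4, 0): (-2, -5) → (-6, -5); (-4, 3) → (-8, 3); (4, -5) → (0, -5); (0, -3) → (-4, -3)
T3 rotate counter-clockwise with cos θ = 4/5, sin θ = -3/5: (-6, -5) → (-39/5, -2/5); (-8, 3) → (-23/5, 36/5); (0, -5) → (-3, -4); (-4, -3) → (-5, 0)
T4 scale by (-2, 3): (-39/5, -2/5) → (78/5, -6/5); (-23/5, 36/5) → (46/5, 108/5); (-3, -4) → (6, -12); (-5, 0) → (10, 0)
T5 rotate counter-clockwise with cos θ = -3/5, sin θ = -4/5: (78/5, -6/5) → (-258/25, -294/25); (46/5, 108/5) → (294/25, -508/25); (6, -12) → (-66/5, 12/5); (10, 0) → (-6, -8)
T6 scale by (-1, 1): (-258/25, -294/25) → (258/25, -294/25); (294/25, -508/25) → (-294/25, -508/25); (-66/5, 12/5) → (66/5, 12/5); (-6, -8) → (6, -8)

image vertices: (258/25, -294/25), (-294/25, -508/25), (66/5, 12/5), (6, -8)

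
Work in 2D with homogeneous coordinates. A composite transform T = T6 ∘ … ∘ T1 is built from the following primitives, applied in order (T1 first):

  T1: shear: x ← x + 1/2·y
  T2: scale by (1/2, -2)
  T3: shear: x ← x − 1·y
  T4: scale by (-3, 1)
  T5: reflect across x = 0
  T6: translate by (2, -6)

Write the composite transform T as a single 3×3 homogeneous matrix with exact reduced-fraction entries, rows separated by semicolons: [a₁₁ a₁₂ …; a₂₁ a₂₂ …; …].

T = [3/2 27/4 2; 0 -2 -6; 0 0 1]

T1 = [1 1/2 0; 0 1 0; 0 0 1]
T2·T1 = [1/2 1/4 0; 0 -2 0; 0 0 1]
T3·…·T1 = [1/2 9/4 0; 0 -2 0; 0 0 1]
T4·…·T1 = [-3/2 -27/4 0; 0 -2 0; 0 0 1]
T5·…·T1 = [3/2 27/4 0; 0 -2 0; 0 0 1]
T6·…·T1 = [3/2 27/4 2; 0 -2 -6; 0 0 1]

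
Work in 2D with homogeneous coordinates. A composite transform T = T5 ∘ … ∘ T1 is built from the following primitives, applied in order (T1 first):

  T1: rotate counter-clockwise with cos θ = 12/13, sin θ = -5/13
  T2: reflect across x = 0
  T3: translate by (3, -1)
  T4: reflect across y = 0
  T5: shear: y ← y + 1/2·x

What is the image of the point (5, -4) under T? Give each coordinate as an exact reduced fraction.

T(p) = (-1/13, 171/26)

T1 rotate counter-clockwise with cos θ = 12/13, sin θ = -5/13: (5, -4) → (40/13, -73/13)
T2 reflect across x = 0: (40/13, -73/13) → (-40/13, -73/13)
T3 translate by (3, -1): (-40/13, -73/13) → (-1/13, -86/13)
T4 reflect across y = 0: (-1/13, -86/13) → (-1/13, 86/13)
T5 shear: y ← y + 1/2·x: (-1/13, 86/13) → (-1/13, 171/26)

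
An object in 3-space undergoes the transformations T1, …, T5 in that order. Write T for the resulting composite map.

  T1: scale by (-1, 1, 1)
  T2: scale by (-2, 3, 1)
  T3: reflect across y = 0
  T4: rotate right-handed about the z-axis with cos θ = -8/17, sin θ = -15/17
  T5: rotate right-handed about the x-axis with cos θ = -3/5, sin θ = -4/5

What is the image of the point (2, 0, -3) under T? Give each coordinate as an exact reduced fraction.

T1 scale by (-1, 1, 1): (2, 0, -3) → (-2, 0, -3)
T2 scale by (-2, 3, 1): (-2, 0, -3) → (4, 0, -3)
T3 reflect across y = 0: (4, 0, -3) → (4, 0, -3)
T4 rotate right-handed about the z-axis with cos θ = -8/17, sin θ = -15/17: (4, 0, -3) → (-32/17, -60/17, -3)
T5 rotate right-handed about the x-axis with cos θ = -3/5, sin θ = -4/5: (-32/17, -60/17, -3) → (-32/17, -24/85, 393/85)

T(p) = (-32/17, -24/85, 393/85)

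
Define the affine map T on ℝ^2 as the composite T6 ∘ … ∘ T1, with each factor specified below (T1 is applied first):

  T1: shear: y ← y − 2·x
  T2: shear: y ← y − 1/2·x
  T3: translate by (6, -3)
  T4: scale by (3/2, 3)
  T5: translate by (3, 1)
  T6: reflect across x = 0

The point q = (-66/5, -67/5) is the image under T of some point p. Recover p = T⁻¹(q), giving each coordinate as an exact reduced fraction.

p = (4/5, 1/5)

T1 = [1 0 0; -2 1 0; 0 0 1]
T2·T1 = [1 0 0; -5/2 1 0; 0 0 1]
T3·…·T1 = [1 0 6; -5/2 1 -3; 0 0 1]
T4·…·T1 = [3/2 0 9; -15/2 3 -9; 0 0 1]
T5·…·T1 = [3/2 0 12; -15/2 3 -8; 0 0 1]
T6·…·T1 = [-3/2 0 -12; -15/2 3 -8; 0 0 1]
det M = -9/2; M⁻¹ = [-2/3 0 -8; -5/3 1/3 -52/3; 0 0 1]
M⁻¹ · (-66/5, -67/5)ᵀ = (4/5, 1/5)ᵀ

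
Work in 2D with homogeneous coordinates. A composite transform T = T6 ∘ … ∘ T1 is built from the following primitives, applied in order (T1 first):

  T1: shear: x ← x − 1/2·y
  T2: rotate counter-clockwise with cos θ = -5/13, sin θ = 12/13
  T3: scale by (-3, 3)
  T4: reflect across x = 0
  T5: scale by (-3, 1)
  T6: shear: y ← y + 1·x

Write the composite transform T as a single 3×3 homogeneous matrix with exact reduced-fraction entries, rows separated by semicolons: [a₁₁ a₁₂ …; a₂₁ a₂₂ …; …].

T = [45/13 171/26 0; 81/13 105/26 0; 0 0 1]

T1 = [1 -1/2 0; 0 1 0; 0 0 1]
T2·T1 = [-5/13 -19/26 0; 12/13 -11/13 0; 0 0 1]
T3·…·T1 = [15/13 57/26 0; 36/13 -33/13 0; 0 0 1]
T4·…·T1 = [-15/13 -57/26 0; 36/13 -33/13 0; 0 0 1]
T5·…·T1 = [45/13 171/26 0; 36/13 -33/13 0; 0 0 1]
T6·…·T1 = [45/13 171/26 0; 81/13 105/26 0; 0 0 1]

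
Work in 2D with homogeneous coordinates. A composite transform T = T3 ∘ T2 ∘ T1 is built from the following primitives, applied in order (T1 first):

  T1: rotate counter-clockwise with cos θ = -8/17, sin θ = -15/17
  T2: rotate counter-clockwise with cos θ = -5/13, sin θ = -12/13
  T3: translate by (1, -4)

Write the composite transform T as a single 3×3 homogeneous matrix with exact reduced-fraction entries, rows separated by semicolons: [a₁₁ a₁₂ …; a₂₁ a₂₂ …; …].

T1 = [-8/17 15/17 0; -15/17 -8/17 0; 0 0 1]
T2·T1 = [-140/221 -171/221 0; 171/221 -140/221 0; 0 0 1]
T3·…·T1 = [-140/221 -171/221 1; 171/221 -140/221 -4; 0 0 1]

T = [-140/221 -171/221 1; 171/221 -140/221 -4; 0 0 1]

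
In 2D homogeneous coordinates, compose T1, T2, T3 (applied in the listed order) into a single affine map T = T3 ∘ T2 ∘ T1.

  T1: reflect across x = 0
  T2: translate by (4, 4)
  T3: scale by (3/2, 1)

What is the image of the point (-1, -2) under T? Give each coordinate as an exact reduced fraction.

T(p) = (15/2, 2)

T1 reflect across x = 0: (-1, -2) → (1, -2)
T2 translate by (4, 4): (1, -2) → (5, 2)
T3 scale by (3/2, 1): (5, 2) → (15/2, 2)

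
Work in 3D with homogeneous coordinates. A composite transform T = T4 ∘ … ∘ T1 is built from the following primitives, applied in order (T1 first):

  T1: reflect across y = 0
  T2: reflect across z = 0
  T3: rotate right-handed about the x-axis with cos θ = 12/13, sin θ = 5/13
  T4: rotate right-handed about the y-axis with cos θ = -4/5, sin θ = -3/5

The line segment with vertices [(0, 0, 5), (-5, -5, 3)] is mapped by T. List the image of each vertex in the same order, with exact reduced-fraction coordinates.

image vertices: (36/13, 25/13, 48/13), (293/65, 75/13, -151/65)

T1 reflect across y = 0: (0, 0, 5) → (0, 0, 5); (-5, -5, 3) → (-5, 5, 3)
T2 reflect across z = 0: (0, 0, 5) → (0, 0, -5); (-5, 5, 3) → (-5, 5, -3)
T3 rotate right-handed about the x-axis with cos θ = 12/13, sin θ = 5/13: (0, 0, -5) → (0, 25/13, -60/13); (-5, 5, -3) → (-5, 75/13, -11/13)
T4 rotate right-handed about the y-axis with cos θ = -4/5, sin θ = -3/5: (0, 25/13, -60/13) → (36/13, 25/13, 48/13); (-5, 75/13, -11/13) → (293/65, 75/13, -151/65)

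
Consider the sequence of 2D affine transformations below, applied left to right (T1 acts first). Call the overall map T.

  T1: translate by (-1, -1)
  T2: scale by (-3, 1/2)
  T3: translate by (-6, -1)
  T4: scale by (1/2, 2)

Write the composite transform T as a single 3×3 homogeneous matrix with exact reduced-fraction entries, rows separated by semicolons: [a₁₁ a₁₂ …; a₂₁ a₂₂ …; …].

T = [-3/2 0 -3/2; 0 1 -3; 0 0 1]

T1 = [1 0 -1; 0 1 -1; 0 0 1]
T2·T1 = [-3 0 3; 0 1/2 -1/2; 0 0 1]
T3·…·T1 = [-3 0 -3; 0 1/2 -3/2; 0 0 1]
T4·…·T1 = [-3/2 0 -3/2; 0 1 -3; 0 0 1]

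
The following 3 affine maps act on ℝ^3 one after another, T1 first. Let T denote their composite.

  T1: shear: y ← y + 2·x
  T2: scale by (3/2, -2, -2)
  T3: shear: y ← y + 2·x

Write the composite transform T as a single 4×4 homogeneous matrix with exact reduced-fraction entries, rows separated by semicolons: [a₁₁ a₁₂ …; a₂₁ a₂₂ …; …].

T = [3/2 0 0 0; -1 -2 0 0; 0 0 -2 0; 0 0 0 1]

T1 = [1 0 0 0; 2 1 0 0; 0 0 1 0; 0 0 0 1]
T2·T1 = [3/2 0 0 0; -4 -2 0 0; 0 0 -2 0; 0 0 0 1]
T3·…·T1 = [3/2 0 0 0; -1 -2 0 0; 0 0 -2 0; 0 0 0 1]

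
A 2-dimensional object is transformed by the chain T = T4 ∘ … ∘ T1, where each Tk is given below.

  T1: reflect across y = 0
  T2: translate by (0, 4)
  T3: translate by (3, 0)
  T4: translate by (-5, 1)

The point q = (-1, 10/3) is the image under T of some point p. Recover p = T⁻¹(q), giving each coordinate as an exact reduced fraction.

T1 = [1 0 0; 0 -1 0; 0 0 1]
T2·T1 = [1 0 0; 0 -1 4; 0 0 1]
T3·…·T1 = [1 0 3; 0 -1 4; 0 0 1]
T4·…·T1 = [1 0 -2; 0 -1 5; 0 0 1]
det M = -1; M⁻¹ = [1 0 2; 0 -1 5; 0 0 1]
M⁻¹ · (-1, 10/3)ᵀ = (1, 5/3)ᵀ

p = (1, 5/3)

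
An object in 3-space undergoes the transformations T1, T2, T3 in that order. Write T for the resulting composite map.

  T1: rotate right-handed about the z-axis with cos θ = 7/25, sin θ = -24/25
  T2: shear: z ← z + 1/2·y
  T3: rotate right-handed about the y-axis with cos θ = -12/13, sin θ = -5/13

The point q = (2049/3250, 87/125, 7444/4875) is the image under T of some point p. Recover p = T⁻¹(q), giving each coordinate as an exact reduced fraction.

p = (-2/3, 1/5, -2)

T1 = [7/25 24/25 0 0; -24/25 7/25 0 0; 0 0 1 0; 0 0 0 1]
T2·T1 = [7/25 24/25 0 0; -24/25 7/25 0 0; -12/25 7/50 1 0; 0 0 0 1]
T3·…·T1 = [-24/325 -47/50 -5/13 0; -24/25 7/25 0 0; 179/325 6/25 -12/13 0; 0 0 0 1]
det M = 1; M⁻¹ = [-84/325 -24/25 7/65 0; -288/325 7/25 24/65 0; -5/13 -1/2 -12/13 0; 0 0 0 1]
M⁻¹ · (2049/3250, 87/125, 7444/4875)ᵀ = (-2/3, 1/5, -2)ᵀ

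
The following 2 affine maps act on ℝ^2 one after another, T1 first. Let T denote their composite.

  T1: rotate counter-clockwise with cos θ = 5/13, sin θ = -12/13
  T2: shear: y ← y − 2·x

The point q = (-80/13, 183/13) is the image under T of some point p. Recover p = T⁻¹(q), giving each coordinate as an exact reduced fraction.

T1 = [5/13 12/13 0; -12/13 5/13 0; 0 0 1]
T2·T1 = [5/13 12/13 0; -22/13 -19/13 0; 0 0 1]
det M = 1; M⁻¹ = [-19/13 -12/13 0; 22/13 5/13 0; 0 0 1]
M⁻¹ · (-80/13, 183/13)ᵀ = (-4, -5)ᵀ

p = (-4, -5)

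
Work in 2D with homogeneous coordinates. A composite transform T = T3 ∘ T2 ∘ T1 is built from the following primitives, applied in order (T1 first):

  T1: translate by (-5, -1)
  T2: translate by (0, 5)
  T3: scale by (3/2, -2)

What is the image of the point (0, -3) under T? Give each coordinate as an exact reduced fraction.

T(p) = (-15/2, -2)

T1 translate by (-5, -1): (0, -3) → (-5, -4)
T2 translate by (0, 5): (-5, -4) → (-5, 1)
T3 scale by (3/2, -2): (-5, 1) → (-15/2, -2)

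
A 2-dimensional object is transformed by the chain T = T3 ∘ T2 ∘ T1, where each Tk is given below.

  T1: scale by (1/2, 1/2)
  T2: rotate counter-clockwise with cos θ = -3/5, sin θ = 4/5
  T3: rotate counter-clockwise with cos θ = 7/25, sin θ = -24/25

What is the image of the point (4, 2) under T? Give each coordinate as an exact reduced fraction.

T1 scale by (1/2, 1/2): (4, 2) → (2, 1)
T2 rotate counter-clockwise with cos θ = -3/5, sin θ = 4/5: (2, 1) → (-2, 1)
T3 rotate counter-clockwise with cos θ = 7/25, sin θ = -24/25: (-2, 1) → (2/5, 11/5)

T(p) = (2/5, 11/5)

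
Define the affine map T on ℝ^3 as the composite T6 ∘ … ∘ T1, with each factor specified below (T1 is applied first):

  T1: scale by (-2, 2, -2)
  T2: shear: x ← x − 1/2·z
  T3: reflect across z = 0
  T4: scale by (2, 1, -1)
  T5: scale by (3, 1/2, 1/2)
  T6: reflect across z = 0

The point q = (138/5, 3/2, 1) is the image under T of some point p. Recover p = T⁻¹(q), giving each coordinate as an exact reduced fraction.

p = (-9/5, 3/2, 1)

T1 = [-2 0 0 0; 0 2 0 0; 0 0 -2 0; 0 0 0 1]
T2·T1 = [-2 0 1 0; 0 2 0 0; 0 0 -2 0; 0 0 0 1]
T3·…·T1 = [-2 0 1 0; 0 2 0 0; 0 0 2 0; 0 0 0 1]
T4·…·T1 = [-4 0 2 0; 0 2 0 0; 0 0 -2 0; 0 0 0 1]
T5·…·T1 = [-12 0 6 0; 0 1 0 0; 0 0 -1 0; 0 0 0 1]
T6·…·T1 = [-12 0 6 0; 0 1 0 0; 0 0 1 0; 0 0 0 1]
det M = -12; M⁻¹ = [-1/12 0 1/2 0; 0 1 0 0; 0 0 1 0; 0 0 0 1]
M⁻¹ · (138/5, 3/2, 1)ᵀ = (-9/5, 3/2, 1)ᵀ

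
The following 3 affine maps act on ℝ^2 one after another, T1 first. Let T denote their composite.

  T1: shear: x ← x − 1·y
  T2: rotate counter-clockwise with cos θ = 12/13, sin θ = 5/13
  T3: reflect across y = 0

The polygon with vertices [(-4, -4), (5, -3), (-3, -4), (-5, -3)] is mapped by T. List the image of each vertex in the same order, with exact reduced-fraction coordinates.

T1 shear: x ← x − 1·y: (-4, -4) → (0, -4); (5, -3) → (8, -3); (-3, -4) → (1, -4); (-5, -3) → (-2, -3)
T2 rotate counter-clockwise with cos θ = 12/13, sin θ = 5/13: (0, -4) → (20/13, -48/13); (8, -3) → (111/13, 4/13); (1, -4) → (32/13, -43/13); (-2, -3) → (-9/13, -46/13)
T3 reflect across y = 0: (20/13, -48/13) → (20/13, 48/13); (111/13, 4/13) → (111/13, -4/13); (32/13, -43/13) → (32/13, 43/13); (-9/13, -46/13) → (-9/13, 46/13)

image vertices: (20/13, 48/13), (111/13, -4/13), (32/13, 43/13), (-9/13, 46/13)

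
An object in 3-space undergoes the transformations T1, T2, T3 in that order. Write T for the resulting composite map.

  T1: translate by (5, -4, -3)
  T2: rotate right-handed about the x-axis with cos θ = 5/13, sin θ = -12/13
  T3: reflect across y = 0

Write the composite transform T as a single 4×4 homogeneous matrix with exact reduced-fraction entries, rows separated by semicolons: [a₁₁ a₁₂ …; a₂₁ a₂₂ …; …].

T1 = [1 0 0 5; 0 1 0 -4; 0 0 1 -3; 0 0 0 1]
T2·T1 = [1 0 0 5; 0 5/13 12/13 -56/13; 0 -12/13 5/13 33/13; 0 0 0 1]
T3·…·T1 = [1 0 0 5; 0 -5/13 -12/13 56/13; 0 -12/13 5/13 33/13; 0 0 0 1]

T = [1 0 0 5; 0 -5/13 -12/13 56/13; 0 -12/13 5/13 33/13; 0 0 0 1]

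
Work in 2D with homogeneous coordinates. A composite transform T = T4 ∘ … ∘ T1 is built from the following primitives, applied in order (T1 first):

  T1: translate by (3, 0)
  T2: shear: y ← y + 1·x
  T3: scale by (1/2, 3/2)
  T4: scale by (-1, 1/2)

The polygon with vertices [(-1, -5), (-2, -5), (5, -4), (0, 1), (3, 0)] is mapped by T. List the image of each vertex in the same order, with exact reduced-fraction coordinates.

T1 translate by (3, 0): (-1, -5) → (2, -5); (-2, -5) → (1, -5); (5, -4) → (8, -4); (0, 1) → (3, 1); (3, 0) → (6, 0)
T2 shear: y ← y + 1·x: (2, -5) → (2, -3); (1, -5) → (1, -4); (8, -4) → (8, 4); (3, 1) → (3, 4); (6, 0) → (6, 6)
T3 scale by (1/2, 3/2): (2, -3) → (1, -9/2); (1, -4) → (1/2, -6); (8, 4) → (4, 6); (3, 4) → (3/2, 6); (6, 6) → (3, 9)
T4 scale by (-1, 1/2): (1, -9/2) → (-1, -9/4); (1/2, -6) → (-1/2, -3); (4, 6) → (-4, 3); (3/2, 6) → (-3/2, 3); (3, 9) → (-3, 9/2)

image vertices: (-1, -9/4), (-1/2, -3), (-4, 3), (-3/2, 3), (-3, 9/2)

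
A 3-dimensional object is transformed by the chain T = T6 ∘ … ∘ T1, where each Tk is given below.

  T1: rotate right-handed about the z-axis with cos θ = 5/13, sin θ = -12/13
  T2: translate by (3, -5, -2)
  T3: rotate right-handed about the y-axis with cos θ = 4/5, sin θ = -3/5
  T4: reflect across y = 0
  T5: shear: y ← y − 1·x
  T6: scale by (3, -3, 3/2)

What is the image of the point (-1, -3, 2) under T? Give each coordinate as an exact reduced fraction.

T(p) = (-24/65, -1044/65, -9/65)

T1 rotate right-handed about the z-axis with cos θ = 5/13, sin θ = -12/13: (-1, -3, 2) → (-41/13, -3/13, 2)
T2 translate by (3, -5, -2): (-41/13, -3/13, 2) → (-2/13, -68/13, 0)
T3 rotate right-handed about the y-axis with cos θ = 4/5, sin θ = -3/5: (-2/13, -68/13, 0) → (-8/65, -68/13, -6/65)
T4 reflect across y = 0: (-8/65, -68/13, -6/65) → (-8/65, 68/13, -6/65)
T5 shear: y ← y − 1·x: (-8/65, 68/13, -6/65) → (-8/65, 348/65, -6/65)
T6 scale by (3, -3, 3/2): (-8/65, 348/65, -6/65) → (-24/65, -1044/65, -9/65)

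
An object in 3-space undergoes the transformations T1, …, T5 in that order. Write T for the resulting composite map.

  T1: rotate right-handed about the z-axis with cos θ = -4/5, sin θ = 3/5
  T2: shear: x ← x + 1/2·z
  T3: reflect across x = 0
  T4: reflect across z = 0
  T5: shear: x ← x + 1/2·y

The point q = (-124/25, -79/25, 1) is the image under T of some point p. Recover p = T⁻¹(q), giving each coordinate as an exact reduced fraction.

T1 = [-4/5 -3/5 0 0; 3/5 -4/5 0 0; 0 0 1 0; 0 0 0 1]
T2·T1 = [-4/5 -3/5 1/2 0; 3/5 -4/5 0 0; 0 0 1 0; 0 0 0 1]
T3·…·T1 = [4/5 3/5 -1/2 0; 3/5 -4/5 0 0; 0 0 1 0; 0 0 0 1]
T4·…·T1 = [4/5 3/5 -1/2 0; 3/5 -4/5 0 0; 0 0 -1 0; 0 0 0 1]
T5·…·T1 = [11/10 1/5 -1/2 0; 3/5 -4/5 0 0; 0 0 -1 0; 0 0 0 1]
det M = 1; M⁻¹ = [4/5 1/5 -2/5 0; 3/5 -11/10 -3/10 0; 0 0 -1 0; 0 0 0 1]
M⁻¹ · (-124/25, -79/25, 1)ᵀ = (-5, 1/5, -1)ᵀ

p = (-5, 1/5, -1)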